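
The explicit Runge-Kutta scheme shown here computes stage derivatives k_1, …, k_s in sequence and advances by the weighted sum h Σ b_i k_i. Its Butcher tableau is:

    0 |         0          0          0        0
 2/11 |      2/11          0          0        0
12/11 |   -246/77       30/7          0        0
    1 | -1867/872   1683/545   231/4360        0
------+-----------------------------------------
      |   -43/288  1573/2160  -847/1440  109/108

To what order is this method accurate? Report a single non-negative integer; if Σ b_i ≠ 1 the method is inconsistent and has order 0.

b = (-43/288, 1573/2160, -847/1440, 109/108)
c = (0, 2/11, 12/11, 1)
Ac = (0, 0, 60/77, 135/218)
Σ b_i: (-43/288)·1 + 1573/2160·1 + (-847/1440)·1 + 109/108·1 = 1 ✓
b·c: 1573/2160·2/11 + (-847/1440)·12/11 + 109/108·1 = 1/2 ✓
b·c²: 1573/2160·4/121 + (-847/1440)·144/121 + 109/108·1 = 1/3 ✓
b·Ac: (-847/1440)·60/77 + 109/108·135/218 = 1/6 ✓
b·c³: 1573/2160·8/1331 + (-847/1440)·1728/1331 + 109/108·1 = 1/4 ✓
b·(c∘Ac): (-847/1440)·720/847 + 109/108·135/218 = 1/8 ✓
b·Ac²: (-847/1440)·120/847 + 109/108·18/109 = 1/12 ✓
b·A²c: 109/108·9/218 = 1/24 ✓; 4 stages ⇒ order 4.

4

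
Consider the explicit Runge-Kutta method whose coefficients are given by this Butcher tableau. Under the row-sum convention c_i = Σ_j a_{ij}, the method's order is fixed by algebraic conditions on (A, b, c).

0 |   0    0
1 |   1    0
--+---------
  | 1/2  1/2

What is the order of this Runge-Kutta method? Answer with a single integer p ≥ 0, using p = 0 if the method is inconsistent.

2

b = (1/2, 1/2)
c = (0, 1)
Σ b_i: 1/2·1 + 1/2·1 = 1 ✓
b·c: 1/2·1 = 1/2 ✓; 2 stages ⇒ order 2.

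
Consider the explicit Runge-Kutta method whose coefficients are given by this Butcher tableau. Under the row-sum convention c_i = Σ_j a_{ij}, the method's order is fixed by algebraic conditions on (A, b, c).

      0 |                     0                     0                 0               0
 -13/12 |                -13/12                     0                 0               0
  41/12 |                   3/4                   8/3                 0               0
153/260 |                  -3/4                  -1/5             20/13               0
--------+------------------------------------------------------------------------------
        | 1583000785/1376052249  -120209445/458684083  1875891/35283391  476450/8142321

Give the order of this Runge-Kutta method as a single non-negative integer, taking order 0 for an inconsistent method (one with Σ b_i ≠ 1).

b = (1583000785/1376052249, -120209445/458684083, 1875891/35283391, 476450/8142321)
c = (0, -13/12, 41/12, 153/260)
Ac = (0, 0, -26/9, 1423/260)
Σ b_i: 1583000785/1376052249·1 + (-120209445/458684083)·1 + 1875891/35283391·1 + 476450/8142321·1 = 1 ✓
b·c: (-120209445/458684083)·(-13/12) + 1875891/35283391·41/12 + 476450/8142321·153/260 = 1/2 ✓
b·c²: (-120209445/458684083)·169/144 + 1875891/35283391·1681/144 + 476450/8142321·23409/67600 = 1/3 ✓
b·Ac: 1875891/35283391·(-26/9) + 476450/8142321·1423/260 = 1/6 ✓
b·c³: (-120209445/458684083)·(-2197/1728) + 1875891/35283391·68921/1728 + 476450/8142321·3581577/17576000 = 1628582419163/660505079520 ≠ 1/4 ⇒ order 3.
b·(c∘Ac): 1875891/35283391·(-533/54) + 476450/8142321·217719/67600 = -854369123/2540404152 ≠ 1/8
b·Ac²: 1875891/35283391·169/54 + 476450/8142321·55301/3120 = 235193609/195415704 ≠ 1/12
b·A²c: 476450/8142321·(-40/9) = -19058000/73280889 ≠ 1/24

3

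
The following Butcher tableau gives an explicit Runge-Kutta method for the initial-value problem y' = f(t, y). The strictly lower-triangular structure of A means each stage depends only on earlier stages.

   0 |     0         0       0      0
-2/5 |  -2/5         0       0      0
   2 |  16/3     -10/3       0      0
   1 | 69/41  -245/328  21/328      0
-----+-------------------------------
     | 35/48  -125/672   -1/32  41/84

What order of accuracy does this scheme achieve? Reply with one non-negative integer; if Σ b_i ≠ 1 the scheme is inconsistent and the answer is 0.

b = (35/48, -125/672, -1/32, 41/84)
c = (0, -2/5, 2, 1)
Ac = (0, 0, 4/3, 35/82)
Σ b_i: 35/48·1 + (-125/672)·1 + (-1/32)·1 + 41/84·1 = 1 ✓
b·c: (-125/672)·(-2/5) + (-1/32)·2 + 41/84·1 = 1/2 ✓
b·c²: (-125/672)·4/25 + (-1/32)·4 + 41/84·1 = 1/3 ✓
b·Ac: (-1/32)·4/3 + 41/84·35/82 = 1/6 ✓
b·c³: (-125/672)·(-8/125) + (-1/32)·8 + 41/84·1 = 1/4 ✓
b·(c∘Ac): (-1/32)·8/3 + 41/84·35/82 = 1/8 ✓
b·Ac²: (-1/32)·(-8/15) + 41/84·28/205 = 1/12 ✓
b·A²c: 41/84·7/82 = 1/24 ✓; 4 stages ⇒ order 4.

4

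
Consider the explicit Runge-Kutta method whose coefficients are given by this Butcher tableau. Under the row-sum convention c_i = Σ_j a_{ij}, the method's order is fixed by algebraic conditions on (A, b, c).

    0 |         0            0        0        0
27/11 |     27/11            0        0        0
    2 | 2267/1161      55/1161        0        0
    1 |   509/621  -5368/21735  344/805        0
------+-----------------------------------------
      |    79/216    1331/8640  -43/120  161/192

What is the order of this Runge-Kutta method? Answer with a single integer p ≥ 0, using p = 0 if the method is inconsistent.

b = (79/216, 1331/8640, -43/120, 161/192)
c = (0, 27/11, 2, 1)
Ac = (0, 0, 5/43, 40/161)
Σ b_i: 79/216·1 + 1331/8640·1 + (-43/120)·1 + 161/192·1 = 1 ✓
b·c: 1331/8640·27/11 + (-43/120)·2 + 161/192·1 = 1/2 ✓
b·c²: 1331/8640·729/121 + (-43/120)·4 + 161/192·1 = 1/3 ✓
b·Ac: (-43/120)·5/43 + 161/192·40/161 = 1/6 ✓
b·c³: 1331/8640·19683/1331 + (-43/120)·8 + 161/192·1 = 1/4 ✓
b·(c∘Ac): (-43/120)·10/43 + 161/192·40/161 = 1/8 ✓
b·Ac²: (-43/120)·135/473 + 161/192·56/253 = 1/12 ✓
b·A²c: 161/192·8/161 = 1/24 ✓; 4 stages ⇒ order 4.

4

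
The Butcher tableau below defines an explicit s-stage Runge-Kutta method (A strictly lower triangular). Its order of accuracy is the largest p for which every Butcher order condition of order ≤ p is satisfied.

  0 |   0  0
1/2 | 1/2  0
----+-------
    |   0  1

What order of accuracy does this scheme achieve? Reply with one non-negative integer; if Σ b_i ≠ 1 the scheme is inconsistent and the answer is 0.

b = (0, 1)
c = (0, 1/2)
Σ b_i: 1·1 = 1 ✓
b·c: 1·1/2 = 1/2 ✓; 2 stages ⇒ order 2.

2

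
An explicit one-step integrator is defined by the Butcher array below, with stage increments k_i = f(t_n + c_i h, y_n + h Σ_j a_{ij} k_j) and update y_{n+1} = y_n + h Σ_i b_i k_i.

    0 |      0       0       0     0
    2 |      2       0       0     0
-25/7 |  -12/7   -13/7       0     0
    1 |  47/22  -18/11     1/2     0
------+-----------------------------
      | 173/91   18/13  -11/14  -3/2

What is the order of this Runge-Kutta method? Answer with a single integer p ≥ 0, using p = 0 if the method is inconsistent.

1

b = (173/91, 18/13, -11/14, -3/2)
c = (0, 2, -25/7, 1)
Ac = (0, 0, -26/7, -779/154)
Σ b_i: 173/91·1 + 18/13·1 + (-11/14)·1 + (-3/2)·1 = 1 ✓
b·c: 18/13·2 + (-11/14)·(-25/7) + (-3/2)·1 = 2596/637 ≠ 1/2 ⇒ order 1.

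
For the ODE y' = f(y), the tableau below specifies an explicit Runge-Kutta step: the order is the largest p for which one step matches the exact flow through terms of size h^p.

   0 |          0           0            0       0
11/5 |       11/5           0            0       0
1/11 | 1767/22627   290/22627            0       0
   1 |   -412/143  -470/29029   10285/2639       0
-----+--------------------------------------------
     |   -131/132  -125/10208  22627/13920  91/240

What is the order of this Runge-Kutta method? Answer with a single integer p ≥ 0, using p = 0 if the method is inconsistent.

b = (-131/132, -125/10208, 22627/13920, 91/240)
c = (0, 11/5, 1/11, 1)
Ac = (0, 0, 58/2057, 29/91)
Σ b_i: (-131/132)·1 + (-125/10208)·1 + 22627/13920·1 + 91/240·1 = 1 ✓
b·c: (-125/10208)·11/5 + 22627/13920·1/11 + 91/240·1 = 1/2 ✓
b·c²: (-125/10208)·121/25 + 22627/13920·1/121 + 91/240·1 = 1/3 ✓
b·Ac: 22627/13920·58/2057 + 91/240·29/91 = 1/6 ✓
b·c³: (-125/10208)·1331/125 + 22627/13920·1/1331 + 91/240·1 = 1/4 ✓
b·(c∘Ac): 22627/13920·58/22627 + 91/240·29/91 = 1/8 ✓
b·Ac²: 22627/13920·58/935 + 91/240·(-3/65) = 1/12 ✓
b·A²c: 91/240·10/91 = 1/24 ✓; 4 stages ⇒ order 4.

4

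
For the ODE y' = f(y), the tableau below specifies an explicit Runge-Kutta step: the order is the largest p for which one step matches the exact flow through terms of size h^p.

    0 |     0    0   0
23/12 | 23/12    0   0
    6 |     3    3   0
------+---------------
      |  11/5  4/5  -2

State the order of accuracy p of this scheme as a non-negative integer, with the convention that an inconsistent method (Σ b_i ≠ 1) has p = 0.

1

b = (11/5, 4/5, -2)
c = (0, 23/12, 6)
Ac = (0, 0, 23/4)
Σ b_i: 11/5·1 + 4/5·1 + (-2)·1 = 1 ✓
b·c: 4/5·23/12 + (-2)·6 = -157/15 ≠ 1/2 ⇒ order 1.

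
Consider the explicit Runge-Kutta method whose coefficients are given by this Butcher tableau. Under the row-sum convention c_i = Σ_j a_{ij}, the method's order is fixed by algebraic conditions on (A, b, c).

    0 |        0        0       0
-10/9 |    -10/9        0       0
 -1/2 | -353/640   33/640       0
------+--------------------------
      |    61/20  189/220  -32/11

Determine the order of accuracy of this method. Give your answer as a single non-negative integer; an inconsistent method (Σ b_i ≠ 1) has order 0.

b = (61/20, 189/220, -32/11)
c = (0, -10/9, -1/2)
Ac = (0, 0, -11/192)
Σ b_i: 61/20·1 + 189/220·1 + (-32/11)·1 = 1 ✓
b·c: 189/220·(-10/9) + (-32/11)·(-1/2) = 1/2 ✓
b·c²: 189/220·100/81 + (-32/11)·1/4 = 1/3 ✓
b·Ac: (-32/11)·(-11/192) = 1/6 ✓; 3 stages ⇒ order 3.

3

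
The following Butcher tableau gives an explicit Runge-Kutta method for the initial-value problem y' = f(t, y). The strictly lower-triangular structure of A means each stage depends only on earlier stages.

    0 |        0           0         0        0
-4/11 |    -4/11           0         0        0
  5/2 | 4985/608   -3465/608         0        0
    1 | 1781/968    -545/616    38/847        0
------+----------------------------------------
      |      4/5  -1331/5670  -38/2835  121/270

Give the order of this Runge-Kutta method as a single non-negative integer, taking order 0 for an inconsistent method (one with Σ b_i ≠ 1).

b = (4/5, -1331/5670, -38/2835, 121/270)
c = (0, -4/11, 5/2, 1)
Ac = (0, 0, 315/152, 105/242)
Σ b_i: 4/5·1 + (-1331/5670)·1 + (-38/2835)·1 + 121/270·1 = 1 ✓
b·c: (-1331/5670)·(-4/11) + (-38/2835)·5/2 + 121/270·1 = 1/2 ✓
b·c²: (-1331/5670)·16/121 + (-38/2835)·25/4 + 121/270·1 = 1/3 ✓
b·Ac: (-38/2835)·315/152 + 121/270·105/242 = 1/6 ✓
b·c³: (-1331/5670)·(-64/1331) + (-38/2835)·125/8 + 121/270·1 = 1/4 ✓
b·(c∘Ac): (-38/2835)·1575/304 + 121/270·105/242 = 1/8 ✓
b·Ac²: (-38/2835)·(-315/418) + 121/270·435/2662 = 1/12 ✓
b·A²c: 121/270·45/484 = 1/24 ✓; 4 stages ⇒ order 4.

4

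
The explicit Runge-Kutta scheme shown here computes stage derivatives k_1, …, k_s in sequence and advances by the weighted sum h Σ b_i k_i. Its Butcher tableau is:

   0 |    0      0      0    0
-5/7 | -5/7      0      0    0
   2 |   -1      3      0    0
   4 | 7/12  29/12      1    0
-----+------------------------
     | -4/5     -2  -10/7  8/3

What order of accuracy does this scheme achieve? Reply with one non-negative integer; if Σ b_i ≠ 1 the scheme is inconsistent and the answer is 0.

b = (-4/5, -2, -10/7, 8/3)
c = (0, -5/7, 2, 4)
Ac = (0, 0, -15/7, 23/84)
Σ b_i: (-4/5)·1 + (-2)·1 + (-10/7)·1 + 8/3·1 = -164/105 ≠ 1 ⇒ order 0.

0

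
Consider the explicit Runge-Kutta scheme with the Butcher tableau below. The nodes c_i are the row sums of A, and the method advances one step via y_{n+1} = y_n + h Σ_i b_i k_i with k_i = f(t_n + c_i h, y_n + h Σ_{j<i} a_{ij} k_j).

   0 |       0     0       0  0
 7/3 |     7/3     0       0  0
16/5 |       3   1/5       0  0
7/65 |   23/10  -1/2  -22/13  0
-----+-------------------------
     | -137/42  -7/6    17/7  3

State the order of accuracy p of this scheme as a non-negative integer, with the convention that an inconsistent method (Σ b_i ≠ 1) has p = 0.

b = (-137/42, -7/6, 17/7, 3)
c = (0, 7/3, 16/5, 7/65)
Ac = (0, 0, 7/15, -2567/390)
Σ b_i: (-137/42)·1 + (-7/6)·1 + 17/7·1 + 3·1 = 1 ✓
b·c: (-7/6)·7/3 + 17/7·16/5 + 3·7/65 = 43999/8190 ≠ 1/2 ⇒ order 1.

1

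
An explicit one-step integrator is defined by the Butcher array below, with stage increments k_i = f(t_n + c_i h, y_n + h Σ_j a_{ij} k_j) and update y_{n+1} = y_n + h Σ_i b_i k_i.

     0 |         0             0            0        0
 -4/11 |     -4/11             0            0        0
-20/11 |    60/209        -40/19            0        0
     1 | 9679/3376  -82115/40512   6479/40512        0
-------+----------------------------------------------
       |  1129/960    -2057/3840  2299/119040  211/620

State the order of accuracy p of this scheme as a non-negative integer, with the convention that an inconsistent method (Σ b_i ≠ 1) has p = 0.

b = (1129/960, -2057/3840, 2299/119040, 211/620)
c = (0, -4/11, -20/11, 1)
Ac = (0, 0, 160/209, 565/1266)
Σ b_i: 1129/960·1 + (-2057/3840)·1 + 2299/119040·1 + 211/620·1 = 1 ✓
b·c: (-2057/3840)·(-4/11) + 2299/119040·(-20/11) + 211/620·1 = 1/2 ✓
b·c²: (-2057/3840)·16/121 + 2299/119040·400/121 + 211/620·1 = 1/3 ✓
b·Ac: 2299/119040·160/209 + 211/620·565/1266 = 1/6 ✓
b·c³: (-2057/3840)·(-64/1331) + 2299/119040·(-8000/1331) + 211/620·1 = 1/4 ✓
b·(c∘Ac): 2299/119040·(-3200/2299) + 211/620·565/1266 = 1/8 ✓
b·Ac²: 2299/119040·(-640/2299) + 211/620·55/211 = 1/12 ✓
b·A²c: 211/620·155/1266 = 1/24 ✓; 4 stages ⇒ order 4.

4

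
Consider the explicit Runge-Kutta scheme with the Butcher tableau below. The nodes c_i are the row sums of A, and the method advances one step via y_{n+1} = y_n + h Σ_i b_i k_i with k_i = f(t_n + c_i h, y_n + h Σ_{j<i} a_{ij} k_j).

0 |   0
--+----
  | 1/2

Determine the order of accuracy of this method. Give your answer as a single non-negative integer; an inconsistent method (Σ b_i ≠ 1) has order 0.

b = (1/2)
c = (0)
Σ b_i: 1/2·1 = 1/2 ≠ 1 ⇒ order 0.

0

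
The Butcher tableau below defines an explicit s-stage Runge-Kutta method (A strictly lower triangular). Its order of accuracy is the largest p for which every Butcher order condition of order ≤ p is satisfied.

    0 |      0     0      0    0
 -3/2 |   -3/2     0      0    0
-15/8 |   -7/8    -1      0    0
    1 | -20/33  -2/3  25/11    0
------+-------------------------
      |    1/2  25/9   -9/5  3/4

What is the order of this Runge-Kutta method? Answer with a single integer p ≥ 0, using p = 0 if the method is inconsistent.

0

b = (1/2, 25/9, -9/5, 3/4)
c = (0, -3/2, -15/8, 1)
Ac = (0, 0, 3/2, -287/88)
Σ b_i: 1/2·1 + 25/9·1 + (-9/5)·1 + 3/4·1 = 401/180 ≠ 1 ⇒ order 0.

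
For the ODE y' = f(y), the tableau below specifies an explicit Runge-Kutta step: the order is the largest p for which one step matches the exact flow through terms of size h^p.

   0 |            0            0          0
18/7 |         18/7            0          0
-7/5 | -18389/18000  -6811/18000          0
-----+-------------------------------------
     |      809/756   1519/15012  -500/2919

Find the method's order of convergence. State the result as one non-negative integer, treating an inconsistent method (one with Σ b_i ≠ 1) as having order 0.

3

b = (809/756, 1519/15012, -500/2919)
c = (0, 18/7, -7/5)
Ac = (0, 0, -973/1000)
Σ b_i: 809/756·1 + 1519/15012·1 + (-500/2919)·1 = 1 ✓
b·c: 1519/15012·18/7 + (-500/2919)·(-7/5) = 1/2 ✓
b·c²: 1519/15012·324/49 + (-500/2919)·49/25 = 1/3 ✓
b·Ac: (-500/2919)·(-973/1000) = 1/6 ✓; 3 stages ⇒ order 3.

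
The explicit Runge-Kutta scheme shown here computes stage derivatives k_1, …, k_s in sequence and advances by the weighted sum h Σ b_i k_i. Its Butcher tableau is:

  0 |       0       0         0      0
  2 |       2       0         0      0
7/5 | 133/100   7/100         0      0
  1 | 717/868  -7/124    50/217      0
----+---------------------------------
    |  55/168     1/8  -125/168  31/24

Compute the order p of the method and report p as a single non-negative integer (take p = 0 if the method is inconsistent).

b = (55/168, 1/8, -125/168, 31/24)
c = (0, 2, 7/5, 1)
Ac = (0, 0, 7/50, 13/62)
Σ b_i: 55/168·1 + 1/8·1 + (-125/168)·1 + 31/24·1 = 1 ✓
b·c: 1/8·2 + (-125/168)·7/5 + 31/24·1 = 1/2 ✓
b·c²: 1/8·4 + (-125/168)·49/25 + 31/24·1 = 1/3 ✓
b·Ac: (-125/168)·7/50 + 31/24·13/62 = 1/6 ✓
b·c³: 1/8·8 + (-125/168)·343/125 + 31/24·1 = 1/4 ✓
b·(c∘Ac): (-125/168)·49/250 + 31/24·13/62 = 1/8 ✓
b·Ac²: (-125/168)·7/25 + 31/24·7/31 = 1/12 ✓
b·A²c: 31/24·1/31 = 1/24 ✓; 4 stages ⇒ order 4.

4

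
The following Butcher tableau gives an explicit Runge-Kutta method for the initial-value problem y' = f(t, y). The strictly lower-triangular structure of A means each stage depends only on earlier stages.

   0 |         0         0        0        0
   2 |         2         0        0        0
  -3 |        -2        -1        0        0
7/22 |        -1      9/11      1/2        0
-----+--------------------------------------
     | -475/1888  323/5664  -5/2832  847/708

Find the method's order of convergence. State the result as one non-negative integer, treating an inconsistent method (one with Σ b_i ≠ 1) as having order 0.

b = (-475/1888, 323/5664, -5/2832, 847/708)
c = (0, 2, -3, 7/22)
Ac = (0, 0, -2, 3/22)
Σ b_i: (-475/1888)·1 + 323/5664·1 + (-5/2832)·1 + 847/708·1 = 1 ✓
b·c: 323/5664·2 + (-5/2832)·(-3) + 847/708·7/22 = 1/2 ✓
b·c²: 323/5664·4 + (-5/2832)·9 + 847/708·49/484 = 1/3 ✓
b·Ac: (-5/2832)·(-2) + 847/708·3/22 = 1/6 ✓
b·c³: 323/5664·8 + (-5/2832)·(-27) + 847/708·343/10648 = 11265/20768 ≠ 1/4 ⇒ order 3.
b·(c∘Ac): (-5/2832)·6 + 847/708·21/484 = 39/944 ≠ 1/8
b·Ac²: (-5/2832)·(-4) + 847/708·171/22 = 13177/1416 ≠ 1/12
b·A²c: 847/708·(-1) = -847/708 ≠ 1/24

3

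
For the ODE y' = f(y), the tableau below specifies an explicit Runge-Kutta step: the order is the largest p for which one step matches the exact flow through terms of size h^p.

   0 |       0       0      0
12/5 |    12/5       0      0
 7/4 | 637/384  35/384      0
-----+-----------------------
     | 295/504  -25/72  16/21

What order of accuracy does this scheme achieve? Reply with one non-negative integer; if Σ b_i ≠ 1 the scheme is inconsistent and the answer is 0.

b = (295/504, -25/72, 16/21)
c = (0, 12/5, 7/4)
Ac = (0, 0, 7/32)
Σ b_i: 295/504·1 + (-25/72)·1 + 16/21·1 = 1 ✓
b·c: (-25/72)·12/5 + 16/21·7/4 = 1/2 ✓
b·c²: (-25/72)·144/25 + 16/21·49/16 = 1/3 ✓
b·Ac: 16/21·7/32 = 1/6 ✓; 3 stages ⇒ order 3.

3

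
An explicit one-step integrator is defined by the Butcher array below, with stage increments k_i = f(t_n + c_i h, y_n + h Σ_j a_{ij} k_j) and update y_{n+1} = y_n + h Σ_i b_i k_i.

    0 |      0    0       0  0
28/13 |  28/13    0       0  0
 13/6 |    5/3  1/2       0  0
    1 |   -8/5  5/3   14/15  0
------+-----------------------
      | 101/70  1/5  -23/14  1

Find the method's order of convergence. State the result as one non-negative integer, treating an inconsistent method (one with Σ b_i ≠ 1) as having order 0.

b = (101/70, 1/5, -23/14, 1)
c = (0, 28/13, 13/6, 1)
Ac = (0, 0, 14/13, 3283/585)
Σ b_i: 101/70·1 + 1/5·1 + (-23/14)·1 + 1·1 = 1 ✓
b·c: 1/5·28/13 + (-23/14)·13/6 + 1·1 = -11623/5460 ≠ 1/2 ⇒ order 1.

1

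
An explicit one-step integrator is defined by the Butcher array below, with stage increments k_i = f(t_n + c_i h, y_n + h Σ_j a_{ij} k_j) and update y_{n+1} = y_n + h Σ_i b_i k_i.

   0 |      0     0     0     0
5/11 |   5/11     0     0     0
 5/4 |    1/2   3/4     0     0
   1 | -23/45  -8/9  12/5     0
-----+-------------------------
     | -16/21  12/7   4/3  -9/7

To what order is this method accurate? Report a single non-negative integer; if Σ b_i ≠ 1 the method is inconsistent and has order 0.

b = (-16/21, 12/7, 4/3, -9/7)
c = (0, 5/11, 5/4, 1)
Ac = (0, 0, 15/44, 257/99)
Σ b_i: (-16/21)·1 + 12/7·1 + 4/3·1 + (-9/7)·1 = 1 ✓
b·c: 12/7·5/11 + 4/3·5/4 + (-9/7)·1 = 268/231 ≠ 1/2 ⇒ order 1.

1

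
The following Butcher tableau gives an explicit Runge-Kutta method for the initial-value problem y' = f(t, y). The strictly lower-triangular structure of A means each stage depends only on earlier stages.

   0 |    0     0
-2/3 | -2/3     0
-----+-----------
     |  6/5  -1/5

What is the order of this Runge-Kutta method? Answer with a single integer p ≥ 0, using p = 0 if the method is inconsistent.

1

b = (6/5, -1/5)
c = (0, -2/3)
Σ b_i: 6/5·1 + (-1/5)·1 = 1 ✓
b·c: (-1/5)·(-2/3) = 2/15 ≠ 1/2 ⇒ order 1.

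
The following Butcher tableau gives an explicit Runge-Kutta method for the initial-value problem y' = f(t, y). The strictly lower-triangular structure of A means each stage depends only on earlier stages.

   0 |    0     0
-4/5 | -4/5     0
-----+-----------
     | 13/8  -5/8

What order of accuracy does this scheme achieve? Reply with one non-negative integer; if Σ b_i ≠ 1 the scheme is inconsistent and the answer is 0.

2

b = (13/8, -5/8)
c = (0, -4/5)
Σ b_i: 13/8·1 + (-5/8)·1 = 1 ✓
b·c: (-5/8)·(-4/5) = 1/2 ✓; 2 stages ⇒ order 2.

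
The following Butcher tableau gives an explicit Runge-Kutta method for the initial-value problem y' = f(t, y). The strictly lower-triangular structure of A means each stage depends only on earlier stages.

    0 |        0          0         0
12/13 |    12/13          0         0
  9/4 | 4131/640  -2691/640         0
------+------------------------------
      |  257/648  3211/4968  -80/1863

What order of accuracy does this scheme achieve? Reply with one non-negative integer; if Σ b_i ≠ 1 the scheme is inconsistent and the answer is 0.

3

b = (257/648, 3211/4968, -80/1863)
c = (0, 12/13, 9/4)
Ac = (0, 0, -621/160)
Σ b_i: 257/648·1 + 3211/4968·1 + (-80/1863)·1 = 1 ✓
b·c: 3211/4968·12/13 + (-80/1863)·9/4 = 1/2 ✓
b·c²: 3211/4968·144/169 + (-80/1863)·81/16 = 1/3 ✓
b·Ac: (-80/1863)·(-621/160) = 1/6 ✓; 3 stages ⇒ order 3.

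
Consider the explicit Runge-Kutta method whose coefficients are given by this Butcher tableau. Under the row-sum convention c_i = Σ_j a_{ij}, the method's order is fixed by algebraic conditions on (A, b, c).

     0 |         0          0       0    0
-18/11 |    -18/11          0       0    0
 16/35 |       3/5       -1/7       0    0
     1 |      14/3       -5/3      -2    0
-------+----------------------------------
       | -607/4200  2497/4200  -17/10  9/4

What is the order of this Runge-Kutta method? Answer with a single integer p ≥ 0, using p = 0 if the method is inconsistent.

b = (-607/4200, 2497/4200, -17/10, 9/4)
c = (0, -18/11, 16/35, 1)
Ac = (0, 0, 18/77, 698/385)
Σ b_i: (-607/4200)·1 + 2497/4200·1 + (-17/10)·1 + 9/4·1 = 1 ✓
b·c: 2497/4200·(-18/11) + (-17/10)·16/35 + 9/4·1 = 1/2 ✓
b·c²: 2497/4200·324/121 + (-17/10)·256/1225 + 9/4·1 = 939661/269500 ≠ 1/3 ⇒ order 2.
b·Ac: (-17/10)·18/77 + 9/4·698/385 = 81/22 ≠ 1/6

2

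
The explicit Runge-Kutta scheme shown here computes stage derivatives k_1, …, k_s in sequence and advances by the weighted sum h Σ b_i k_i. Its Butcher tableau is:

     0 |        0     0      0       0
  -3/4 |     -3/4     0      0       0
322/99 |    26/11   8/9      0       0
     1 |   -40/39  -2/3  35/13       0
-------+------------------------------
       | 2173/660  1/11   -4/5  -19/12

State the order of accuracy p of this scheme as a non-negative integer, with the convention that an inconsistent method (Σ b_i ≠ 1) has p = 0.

1

b = (2173/660, 1/11, -4/5, -19/12)
c = (0, -3/4, 322/99, 1)
Ac = (0, 0, -2/3, 23827/2574)
Σ b_i: 2173/660·1 + 1/11·1 + (-4/5)·1 + (-19/12)·1 = 1 ✓
b·c: 1/11·(-3/4) + (-4/5)·322/99 + (-19/12)·1 = -4211/990 ≠ 1/2 ⇒ order 1.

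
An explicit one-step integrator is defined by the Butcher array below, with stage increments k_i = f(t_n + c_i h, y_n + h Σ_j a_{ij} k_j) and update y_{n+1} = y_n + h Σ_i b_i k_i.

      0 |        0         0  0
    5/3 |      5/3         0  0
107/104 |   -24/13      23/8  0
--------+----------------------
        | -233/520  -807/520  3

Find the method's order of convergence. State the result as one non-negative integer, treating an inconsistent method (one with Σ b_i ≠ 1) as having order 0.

2

b = (-233/520, -807/520, 3)
c = (0, 5/3, 107/104)
Ac = (0, 0, 115/24)
Σ b_i: (-233/520)·1 + (-807/520)·1 + 3·1 = 1 ✓
b·c: (-807/520)·5/3 + 3·107/104 = 1/2 ✓
b·c²: (-807/520)·25/9 + 3·11449/10816 = -36839/32448 ≠ 1/3 ⇒ order 2.
b·Ac: 3·115/24 = 115/8 ≠ 1/6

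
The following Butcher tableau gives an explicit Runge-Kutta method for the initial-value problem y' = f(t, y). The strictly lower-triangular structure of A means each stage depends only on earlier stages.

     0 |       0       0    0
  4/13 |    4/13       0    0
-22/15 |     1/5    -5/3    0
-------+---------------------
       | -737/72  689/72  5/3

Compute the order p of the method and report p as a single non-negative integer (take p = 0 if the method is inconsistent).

2

b = (-737/72, 689/72, 5/3)
c = (0, 4/13, -22/15)
Ac = (0, 0, -20/39)
Σ b_i: (-737/72)·1 + 689/72·1 + 5/3·1 = 1 ✓
b·c: 689/72·4/13 + 5/3·(-22/15) = 1/2 ✓
b·c²: 689/72·16/169 + 5/3·484/225 = 7882/1755 ≠ 1/3 ⇒ order 2.
b·Ac: 5/3·(-20/39) = -100/117 ≠ 1/6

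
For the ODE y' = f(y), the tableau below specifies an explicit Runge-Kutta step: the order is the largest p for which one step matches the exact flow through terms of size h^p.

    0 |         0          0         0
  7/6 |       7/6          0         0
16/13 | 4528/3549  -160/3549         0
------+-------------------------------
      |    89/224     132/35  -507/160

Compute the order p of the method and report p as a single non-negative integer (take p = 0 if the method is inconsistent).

3

b = (89/224, 132/35, -507/160)
c = (0, 7/6, 16/13)
Ac = (0, 0, -80/1521)
Σ b_i: 89/224·1 + 132/35·1 + (-507/160)·1 = 1 ✓
b·c: 132/35·7/6 + (-507/160)·16/13 = 1/2 ✓
b·c²: 132/35·49/36 + (-507/160)·256/169 = 1/3 ✓
b·Ac: (-507/160)·(-80/1521) = 1/6 ✓; 3 stages ⇒ order 3.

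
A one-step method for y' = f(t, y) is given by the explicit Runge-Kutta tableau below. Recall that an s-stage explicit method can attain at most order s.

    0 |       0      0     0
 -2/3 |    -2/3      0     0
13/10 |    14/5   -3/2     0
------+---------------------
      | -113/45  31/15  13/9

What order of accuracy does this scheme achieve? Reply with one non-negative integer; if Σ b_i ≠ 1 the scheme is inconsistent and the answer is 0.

b = (-113/45, 31/15, 13/9)
c = (0, -2/3, 13/10)
Ac = (0, 0, 1)
Σ b_i: (-113/45)·1 + 31/15·1 + 13/9·1 = 1 ✓
b·c: 31/15·(-2/3) + 13/9·13/10 = 1/2 ✓
b·c²: 31/15·4/9 + 13/9·169/100 = 9071/2700 ≠ 1/3 ⇒ order 2.
b·Ac: 13/9·1 = 13/9 ≠ 1/6

2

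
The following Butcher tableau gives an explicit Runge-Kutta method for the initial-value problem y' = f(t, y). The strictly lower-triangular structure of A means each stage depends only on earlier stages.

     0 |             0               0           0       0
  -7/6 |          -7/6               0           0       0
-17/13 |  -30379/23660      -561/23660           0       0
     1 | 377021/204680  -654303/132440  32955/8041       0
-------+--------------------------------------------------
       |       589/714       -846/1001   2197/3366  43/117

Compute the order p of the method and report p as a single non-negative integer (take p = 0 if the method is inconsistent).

b = (589/714, -846/1001, 2197/3366, 43/117)
c = (0, -7/6, -17/13, 1)
Ac = (0, 0, 187/6760, 1391/3440)
Σ b_i: 589/714·1 + (-846/1001)·1 + 2197/3366·1 + 43/117·1 = 1 ✓
b·c: (-846/1001)·(-7/6) + 2197/3366·(-17/13) + 43/117·1 = 1/2 ✓
b·c²: (-846/1001)·49/36 + 2197/3366·289/169 + 43/117·1 = 1/3 ✓
b·Ac: 2197/3366·187/6760 + 43/117·1391/3440 = 1/6 ✓
b·c³: (-846/1001)·(-343/216) + 2197/3366·(-4913/2197) + 43/117·1 = 1/4 ✓
b·(c∘Ac): 2197/3366·(-3179/87880) + 43/117·1391/3440 = 1/8 ✓
b·Ac²: 2197/3366·(-1309/40560) + 43/117·5863/20640 = 1/12 ✓
b·A²c: 43/117·39/344 = 1/24 ✓; 4 stages ⇒ order 4.

4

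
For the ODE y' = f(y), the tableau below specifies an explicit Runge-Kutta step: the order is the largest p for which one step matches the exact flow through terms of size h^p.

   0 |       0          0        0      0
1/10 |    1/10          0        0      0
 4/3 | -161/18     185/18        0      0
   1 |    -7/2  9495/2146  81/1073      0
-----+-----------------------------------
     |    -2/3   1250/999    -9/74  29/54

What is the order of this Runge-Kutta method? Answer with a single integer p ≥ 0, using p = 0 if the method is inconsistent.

4

b = (-2/3, 1250/999, -9/74, 29/54)
c = (0, 1/10, 4/3, 1)
Ac = (0, 0, 37/36, 63/116)
Σ b_i: (-2/3)·1 + 1250/999·1 + (-9/74)·1 + 29/54·1 = 1 ✓
b·c: 1250/999·1/10 + (-9/74)·4/3 + 29/54·1 = 1/2 ✓
b·c²: 1250/999·1/100 + (-9/74)·16/9 + 29/54·1 = 1/3 ✓
b·Ac: (-9/74)·37/36 + 29/54·63/116 = 1/6 ✓
b·c³: 1250/999·1/1000 + (-9/74)·64/27 + 29/54·1 = 1/4 ✓
b·(c∘Ac): (-9/74)·37/27 + 29/54·63/116 = 1/8 ✓
b·Ac²: (-9/74)·37/360 + 29/54·207/1160 = 1/12 ✓
b·A²c: 29/54·9/116 = 1/24 ✓; 4 stages ⇒ order 4.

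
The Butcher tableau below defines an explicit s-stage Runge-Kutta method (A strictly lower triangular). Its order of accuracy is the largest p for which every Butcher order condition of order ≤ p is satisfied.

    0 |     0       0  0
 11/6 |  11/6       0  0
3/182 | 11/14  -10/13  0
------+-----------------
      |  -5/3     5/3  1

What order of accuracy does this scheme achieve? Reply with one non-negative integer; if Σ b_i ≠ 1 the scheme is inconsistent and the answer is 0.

1

b = (-5/3, 5/3, 1)
c = (0, 11/6, 3/182)
Ac = (0, 0, -55/39)
Σ b_i: (-5/3)·1 + 5/3·1 + 1·1 = 1 ✓
b·c: 5/3·11/6 + 1·3/182 = 2516/819 ≠ 1/2 ⇒ order 1.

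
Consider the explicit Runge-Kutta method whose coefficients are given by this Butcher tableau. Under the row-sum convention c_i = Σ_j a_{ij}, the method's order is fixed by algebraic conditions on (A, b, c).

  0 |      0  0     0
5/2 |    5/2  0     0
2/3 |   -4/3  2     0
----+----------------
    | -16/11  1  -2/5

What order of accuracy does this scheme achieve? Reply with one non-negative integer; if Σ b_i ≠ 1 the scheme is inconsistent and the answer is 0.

b = (-16/11, 1, -2/5)
c = (0, 5/2, 2/3)
Ac = (0, 0, 5)
Σ b_i: (-16/11)·1 + 1·1 + (-2/5)·1 = -47/55 ≠ 1 ⇒ order 0.

0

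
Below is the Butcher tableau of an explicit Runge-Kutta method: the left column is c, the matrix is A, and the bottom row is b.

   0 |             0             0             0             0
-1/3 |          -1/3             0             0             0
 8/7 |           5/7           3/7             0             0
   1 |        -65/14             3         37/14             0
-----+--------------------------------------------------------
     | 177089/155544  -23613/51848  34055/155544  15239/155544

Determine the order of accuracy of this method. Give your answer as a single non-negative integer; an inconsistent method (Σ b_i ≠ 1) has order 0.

3

b = (177089/155544, -23613/51848, 34055/155544, 15239/155544)
c = (0, -1/3, 8/7, 1)
Ac = (0, 0, -1/7, 99/49)
Σ b_i: 177089/155544·1 + (-23613/51848)·1 + 34055/155544·1 + 15239/155544·1 = 1 ✓
b·c: (-23613/51848)·(-1/3) + 34055/155544·8/7 + 15239/155544·1 = 1/2 ✓
b·c²: (-23613/51848)·1/9 + 34055/155544·64/49 + 15239/155544·1 = 1/3 ✓
b·Ac: 34055/155544·(-1/7) + 15239/155544·99/49 = 1/6 ✓
b·c³: (-23613/51848)·(-1/27) + 34055/155544·512/343 + 15239/155544·1 = 360659/816606 ≠ 1/4 ⇒ order 3.
b·(c∘Ac): 34055/155544·(-8/49) + 15239/155544·99/49 = 25229/155544 ≠ 1/8
b·Ac²: 34055/155544·1/21 + 15239/155544·3895/1029 = 155675/408303 ≠ 1/12
b·A²c: 15239/155544·(-37/98) = -11507/311088 ≠ 1/24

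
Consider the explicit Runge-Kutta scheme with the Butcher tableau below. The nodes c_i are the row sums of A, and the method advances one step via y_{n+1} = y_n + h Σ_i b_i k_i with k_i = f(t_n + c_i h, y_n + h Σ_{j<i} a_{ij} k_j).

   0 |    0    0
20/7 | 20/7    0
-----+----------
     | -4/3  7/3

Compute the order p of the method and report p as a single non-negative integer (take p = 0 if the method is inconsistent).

b = (-4/3, 7/3)
c = (0, 20/7)
Σ b_i: (-4/3)·1 + 7/3·1 = 1 ✓
b·c: 7/3·20/7 = 20/3 ≠ 1/2 ⇒ order 1.

1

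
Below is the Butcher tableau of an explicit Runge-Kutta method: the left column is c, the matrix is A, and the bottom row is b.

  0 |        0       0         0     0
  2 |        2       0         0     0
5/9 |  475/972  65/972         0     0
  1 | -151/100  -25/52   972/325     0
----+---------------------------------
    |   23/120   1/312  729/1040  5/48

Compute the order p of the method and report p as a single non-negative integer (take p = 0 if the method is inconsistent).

b = (23/120, 1/312, 729/1040, 5/48)
c = (0, 2, 5/9, 1)
Ac = (0, 0, 65/486, 7/10)
Σ b_i: 23/120·1 + 1/312·1 + 729/1040·1 + 5/48·1 = 1 ✓
b·c: 1/312·2 + 729/1040·5/9 + 5/48·1 = 1/2 ✓
b·c²: 1/312·4 + 729/1040·25/81 + 5/48·1 = 1/3 ✓
b·Ac: 729/1040·65/486 + 5/48·7/10 = 1/6 ✓
b·c³: 1/312·8 + 729/1040·125/729 + 5/48·1 = 1/4 ✓
b·(c∘Ac): 729/1040·325/4374 + 5/48·7/10 = 1/8 ✓
b·Ac²: 729/1040·65/243 + 5/48·(-1) = 1/12 ✓
b·A²c: 5/48·2/5 = 1/24 ✓; 4 stages ⇒ order 4.

4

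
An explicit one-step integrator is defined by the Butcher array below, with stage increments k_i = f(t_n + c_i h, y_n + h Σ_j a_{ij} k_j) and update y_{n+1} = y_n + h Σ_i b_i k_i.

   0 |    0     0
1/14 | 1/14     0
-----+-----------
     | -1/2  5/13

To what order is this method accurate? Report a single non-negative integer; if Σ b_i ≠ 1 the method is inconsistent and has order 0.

0

b = (-1/2, 5/13)
c = (0, 1/14)
Σ b_i: (-1/2)·1 + 5/13·1 = -3/26 ≠ 1 ⇒ order 0.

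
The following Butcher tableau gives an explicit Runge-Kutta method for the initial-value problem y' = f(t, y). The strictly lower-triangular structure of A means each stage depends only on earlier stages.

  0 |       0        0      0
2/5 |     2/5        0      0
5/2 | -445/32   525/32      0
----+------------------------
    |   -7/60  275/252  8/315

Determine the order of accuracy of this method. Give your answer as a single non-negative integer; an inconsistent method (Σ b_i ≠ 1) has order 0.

b = (-7/60, 275/252, 8/315)
c = (0, 2/5, 5/2)
Ac = (0, 0, 105/16)
Σ b_i: (-7/60)·1 + 275/252·1 + 8/315·1 = 1 ✓
b·c: 275/252·2/5 + 8/315·5/2 = 1/2 ✓
b·c²: 275/252·4/25 + 8/315·25/4 = 1/3 ✓
b·Ac: 8/315·105/16 = 1/6 ✓; 3 stages ⇒ order 3.

3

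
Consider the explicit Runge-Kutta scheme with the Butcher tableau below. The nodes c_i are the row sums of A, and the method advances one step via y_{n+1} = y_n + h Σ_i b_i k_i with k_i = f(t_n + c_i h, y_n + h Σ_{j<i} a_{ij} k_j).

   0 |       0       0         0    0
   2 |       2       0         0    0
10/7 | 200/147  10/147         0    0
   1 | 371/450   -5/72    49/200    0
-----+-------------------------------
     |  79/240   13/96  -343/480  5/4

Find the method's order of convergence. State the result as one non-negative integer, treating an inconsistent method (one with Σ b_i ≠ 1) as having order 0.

4

b = (79/240, 13/96, -343/480, 5/4)
c = (0, 2, 10/7, 1)
Ac = (0, 0, 20/147, 19/90)
Σ b_i: 79/240·1 + 13/96·1 + (-343/480)·1 + 5/4·1 = 1 ✓
b·c: 13/96·2 + (-343/480)·10/7 + 5/4·1 = 1/2 ✓
b·c²: 13/96·4 + (-343/480)·100/49 + 5/4·1 = 1/3 ✓
b·Ac: (-343/480)·20/147 + 5/4·19/90 = 1/6 ✓
b·c³: 13/96·8 + (-343/480)·1000/343 + 5/4·1 = 1/4 ✓
b·(c∘Ac): (-343/480)·200/1029 + 5/4·19/90 = 1/8 ✓
b·Ac²: (-343/480)·40/147 + 5/4·2/9 = 1/12 ✓
b·A²c: 5/4·1/30 = 1/24 ✓; 4 stages ⇒ order 4.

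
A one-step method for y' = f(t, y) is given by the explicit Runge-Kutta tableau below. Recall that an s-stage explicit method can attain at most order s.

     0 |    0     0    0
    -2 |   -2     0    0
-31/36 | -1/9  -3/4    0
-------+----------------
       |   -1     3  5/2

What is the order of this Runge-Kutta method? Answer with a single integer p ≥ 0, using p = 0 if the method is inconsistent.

0

b = (-1, 3, 5/2)
c = (0, -2, -31/36)
Ac = (0, 0, 3/2)
Σ b_i: (-1)·1 + 3·1 + 5/2·1 = 9/2 ≠ 1 ⇒ order 0.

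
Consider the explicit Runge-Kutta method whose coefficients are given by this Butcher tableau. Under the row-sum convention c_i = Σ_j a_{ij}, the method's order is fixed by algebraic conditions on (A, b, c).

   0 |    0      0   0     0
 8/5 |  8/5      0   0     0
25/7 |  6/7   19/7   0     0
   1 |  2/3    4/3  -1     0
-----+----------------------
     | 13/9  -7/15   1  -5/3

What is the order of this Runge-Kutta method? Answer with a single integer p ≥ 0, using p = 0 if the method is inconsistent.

0

b = (13/9, -7/15, 1, -5/3)
c = (0, 8/5, 25/7, 1)
Ac = (0, 0, 152/35, -151/105)
Σ b_i: 13/9·1 + (-7/15)·1 + 1·1 + (-5/3)·1 = 14/45 ≠ 1 ⇒ order 0.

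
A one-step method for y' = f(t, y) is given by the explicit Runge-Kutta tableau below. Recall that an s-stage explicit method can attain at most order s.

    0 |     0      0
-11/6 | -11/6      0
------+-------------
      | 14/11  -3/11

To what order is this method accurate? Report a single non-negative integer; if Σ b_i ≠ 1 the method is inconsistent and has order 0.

b = (14/11, -3/11)
c = (0, -11/6)
Σ b_i: 14/11·1 + (-3/11)·1 = 1 ✓
b·c: (-3/11)·(-11/6) = 1/2 ✓; 2 stages ⇒ order 2.

2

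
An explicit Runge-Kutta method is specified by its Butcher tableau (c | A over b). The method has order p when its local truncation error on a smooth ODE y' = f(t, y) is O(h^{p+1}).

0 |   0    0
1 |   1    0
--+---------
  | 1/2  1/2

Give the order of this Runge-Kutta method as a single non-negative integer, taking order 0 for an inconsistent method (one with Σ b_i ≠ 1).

2

b = (1/2, 1/2)
c = (0, 1)
Σ b_i: 1/2·1 + 1/2·1 = 1 ✓
b·c: 1/2·1 = 1/2 ✓; 2 stages ⇒ order 2.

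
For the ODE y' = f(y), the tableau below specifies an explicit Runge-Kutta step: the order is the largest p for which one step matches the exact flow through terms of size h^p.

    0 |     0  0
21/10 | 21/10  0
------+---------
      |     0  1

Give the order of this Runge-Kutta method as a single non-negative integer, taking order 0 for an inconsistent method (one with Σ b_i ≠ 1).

b = (0, 1)
c = (0, 21/10)
Σ b_i: 1·1 = 1 ✓
b·c: 1·21/10 = 21/10 ≠ 1/2 ⇒ order 1.

1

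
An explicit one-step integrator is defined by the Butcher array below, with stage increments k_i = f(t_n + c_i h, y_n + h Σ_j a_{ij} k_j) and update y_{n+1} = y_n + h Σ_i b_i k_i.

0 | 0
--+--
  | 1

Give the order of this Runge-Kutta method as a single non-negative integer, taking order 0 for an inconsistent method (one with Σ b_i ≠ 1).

1

b = (1)
c = (0)
Σ b_i: 1·1 = 1 ✓; 1 stage ⇒ order 1.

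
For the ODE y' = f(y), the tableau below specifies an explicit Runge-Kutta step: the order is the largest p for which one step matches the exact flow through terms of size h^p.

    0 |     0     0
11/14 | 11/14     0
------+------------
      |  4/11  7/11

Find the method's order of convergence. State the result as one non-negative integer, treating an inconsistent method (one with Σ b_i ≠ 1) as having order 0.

2

b = (4/11, 7/11)
c = (0, 11/14)
Σ b_i: 4/11·1 + 7/11·1 = 1 ✓
b·c: 7/11·11/14 = 1/2 ✓; 2 stages ⇒ order 2.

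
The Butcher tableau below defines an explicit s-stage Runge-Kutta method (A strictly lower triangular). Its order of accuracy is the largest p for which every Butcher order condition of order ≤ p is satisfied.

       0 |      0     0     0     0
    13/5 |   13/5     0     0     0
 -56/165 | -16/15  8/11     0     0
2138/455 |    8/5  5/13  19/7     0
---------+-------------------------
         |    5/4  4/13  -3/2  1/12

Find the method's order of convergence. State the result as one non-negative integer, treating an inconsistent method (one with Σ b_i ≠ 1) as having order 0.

0

b = (5/4, 4/13, -3/2, 1/12)
c = (0, 13/5, -56/165, 2138/455)
Ac = (0, 0, 104/55, 13/165)
Σ b_i: 5/4·1 + 4/13·1 + (-3/2)·1 + 1/12·1 = 11/78 ≠ 1 ⇒ order 0.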